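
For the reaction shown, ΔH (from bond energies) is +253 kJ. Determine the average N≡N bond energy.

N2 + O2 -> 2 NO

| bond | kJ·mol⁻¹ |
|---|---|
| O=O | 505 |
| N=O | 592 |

Let D be the N≡N bond energy.
Σ(broken) = 1×D + 1×505 = 505 + D
Σ(formed) = 2×592 = 1184
ΔH = Σ(broken) − Σ(formed) = (505 + D) − (1184) = −679 + D
Setting this equal to +253 kJ gives D = 932 kJ/mol.

D(N≡N) ≈ 932 kJ/mol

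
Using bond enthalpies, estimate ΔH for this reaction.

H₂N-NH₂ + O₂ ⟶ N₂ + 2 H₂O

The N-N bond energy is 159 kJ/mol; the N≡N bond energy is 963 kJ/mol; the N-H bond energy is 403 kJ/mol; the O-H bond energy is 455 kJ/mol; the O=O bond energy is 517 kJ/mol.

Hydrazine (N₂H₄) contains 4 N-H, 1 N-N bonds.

Bonds broken (reactants):
  N-H: 4 × 403 = 1612
  N-N: 1 × 159 = 159
  O=O: 1 × 517 = 517
  Σ(broken) = 2288 kJ
Bonds formed (products):
  N≡N: 1 × 963 = 963
  O-H: 4 × 455 = 1820
  Σ(formed) = 2783 kJ
ΔH = Σ(broken) − Σ(formed) = 2288 − 2783 = −495 kJ

ΔH ≈ −495 kJ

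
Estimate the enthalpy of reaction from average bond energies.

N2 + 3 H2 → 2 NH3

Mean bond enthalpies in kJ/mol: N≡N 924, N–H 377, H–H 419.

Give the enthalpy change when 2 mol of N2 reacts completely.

Bonds broken (reactants):
  H–H: 3 × 419 = 1257
  N≡N: 1 × 924 = 924
  Σ(broken) = 2181 kJ
Bonds formed (products):
  N–H: 6 × 377 = 2262
  Σ(formed) = 2262 kJ
ΔH = Σ(broken) − Σ(formed) = 2181 − 2262 = −81 kJ
For 2× the reaction as written: 2 × (−81) = −162 kJ

ΔH = −162 kJ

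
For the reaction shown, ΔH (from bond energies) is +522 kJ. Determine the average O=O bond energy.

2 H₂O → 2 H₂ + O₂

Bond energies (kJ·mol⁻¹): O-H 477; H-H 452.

Let D be the O=O bond energy.
Σ(broken) = 4×477 = 1908
Σ(formed) = 2×452 + 1×D = 904 + D
ΔH = Σ(broken) − Σ(formed) = (1908) − (904 + D) = +1004 − D
Setting this equal to +522 kJ gives D = 482 kJ/mol.

D(O=O) ≈ 482 kJ/mol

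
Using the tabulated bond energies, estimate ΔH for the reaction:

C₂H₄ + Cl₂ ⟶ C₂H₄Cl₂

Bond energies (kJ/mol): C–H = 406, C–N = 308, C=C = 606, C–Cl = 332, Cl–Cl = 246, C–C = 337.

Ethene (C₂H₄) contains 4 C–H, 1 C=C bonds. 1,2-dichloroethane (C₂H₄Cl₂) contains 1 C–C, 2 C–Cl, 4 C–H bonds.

ΔH ≈ −149 kJ

Bonds broken (reactants):
  C–H: 4 × 406 = 1624
  C=C: 1 × 606 = 606
  Cl–Cl: 1 × 246 = 246
  Σ(broken) = 2476 kJ
Bonds formed (products):
  C–C: 1 × 337 = 337
  C–Cl: 2 × 332 = 664
  C–H: 4 × 406 = 1624
  Σ(formed) = 2625 kJ
ΔH = Σ(broken) − Σ(formed) = 2476 − 2625 = −149 kJ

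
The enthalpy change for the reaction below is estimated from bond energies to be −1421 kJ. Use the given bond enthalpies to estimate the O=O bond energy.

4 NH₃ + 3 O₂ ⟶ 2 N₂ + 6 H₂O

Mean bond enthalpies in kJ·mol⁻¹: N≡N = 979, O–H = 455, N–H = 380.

D(O=O) ≈ 479 kJ/mol

Let D be the O=O bond energy.
Σ(broken) = 12×380 + 3×D = 4560 + 3D
Σ(formed) = 2×979 + 12×455 = 7418
ΔH = Σ(broken) − Σ(formed) = (4560 + 3D) − (7418) = −2858 + 3D
Setting this equal to −1421 kJ gives 3D = 1437, so D = 479 kJ/mol.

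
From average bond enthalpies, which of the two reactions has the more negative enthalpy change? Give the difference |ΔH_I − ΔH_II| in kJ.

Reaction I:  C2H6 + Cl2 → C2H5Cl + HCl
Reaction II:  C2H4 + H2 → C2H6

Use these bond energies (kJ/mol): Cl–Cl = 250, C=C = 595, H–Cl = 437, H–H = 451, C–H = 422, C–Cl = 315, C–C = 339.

Reaction II, by 57 kJ

Reaction I:
  Bonds broken (reactants):
    C–C: 1 × 339 = 339
    C–H: 6 × 422 = 2532
    Cl–Cl: 1 × 250 = 250
    Σ(broken) = 3121 kJ
  Bonds formed (products):
    C–C: 1 × 339 = 339
    C–Cl: 1 × 315 = 315
    C–H: 5 × 422 = 2110
    H–Cl: 1 × 437 = 437
    Σ(formed) = 3201 kJ
  ΔH_I = 3121 − 3201 = −80 kJ
Reaction II:
  Bonds broken (reactants):
    C–H: 4 × 422 = 1688
    C=C: 1 × 595 = 595
    H–H: 1 × 451 = 451
    Σ(broken) = 2734 kJ
  Bonds formed (products):
    C–C: 1 × 339 = 339
    C–H: 6 × 422 = 2532
    Σ(formed) = 2871 kJ
  ΔH_II = 2734 − 2871 = −137 kJ
ΔH_I − ΔH_II = +57 kJ, so reaction II has the more negative ΔH; |ΔH_I − ΔH_II| = 57 kJ.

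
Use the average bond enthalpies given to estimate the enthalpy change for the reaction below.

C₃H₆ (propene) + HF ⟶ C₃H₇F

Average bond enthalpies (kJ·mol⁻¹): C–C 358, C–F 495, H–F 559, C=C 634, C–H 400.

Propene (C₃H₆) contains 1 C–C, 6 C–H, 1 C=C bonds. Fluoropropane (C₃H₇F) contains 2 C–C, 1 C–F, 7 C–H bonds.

Bonds broken (reactants):
  C–C: 1 × 358 = 358
  C–H: 6 × 400 = 2400
  C=C: 1 × 634 = 634
  H–F: 1 × 559 = 559
  Σ(broken) = 3951 kJ
Bonds formed (products):
  C–C: 2 × 358 = 716
  C–F: 1 × 495 = 495
  C–H: 7 × 400 = 2800
  Σ(formed) = 4011 kJ
ΔH = Σ(broken) − Σ(formed) = 3951 − 4011 = −60 kJ

ΔH ≈ −60 kJ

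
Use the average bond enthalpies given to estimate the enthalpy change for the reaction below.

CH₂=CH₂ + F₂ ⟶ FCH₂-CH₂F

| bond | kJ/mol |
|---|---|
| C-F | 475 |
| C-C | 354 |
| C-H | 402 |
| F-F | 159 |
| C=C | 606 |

Bonds broken (reactants):
  C-H: 4 × 402 = 1608
  C=C: 1 × 606 = 606
  F-F: 1 × 159 = 159
  Σ(broken) = 2373 kJ
Bonds formed (products):
  C-C: 1 × 354 = 354
  C-F: 2 × 475 = 950
  C-H: 4 × 402 = 1608
  Σ(formed) = 2912 kJ
ΔH = Σ(broken) − Σ(formed) = 2373 − 2912 = −539 kJ

ΔH ≈ −539 kJ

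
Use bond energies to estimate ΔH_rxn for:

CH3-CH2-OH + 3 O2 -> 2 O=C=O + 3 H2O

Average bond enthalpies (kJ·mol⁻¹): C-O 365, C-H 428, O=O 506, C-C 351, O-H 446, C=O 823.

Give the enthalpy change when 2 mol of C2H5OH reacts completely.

Bonds broken (reactants):
  C-C: 1 × 351 = 351
  C-H: 5 × 428 = 2140
  C-O: 1 × 365 = 365
  O-H: 1 × 446 = 446
  O=O: 3 × 506 = 1518
  Σ(broken) = 4820 kJ
Bonds formed (products):
  C=O: 4 × 823 = 3292
  O-H: 6 × 446 = 2676
  Σ(formed) = 5968 kJ
ΔH = Σ(broken) − Σ(formed) = 4820 − 5968 = −1148 kJ
For 2× the reaction as written: 2 × (−1148) = −2296 kJ

ΔH = −2296 kJ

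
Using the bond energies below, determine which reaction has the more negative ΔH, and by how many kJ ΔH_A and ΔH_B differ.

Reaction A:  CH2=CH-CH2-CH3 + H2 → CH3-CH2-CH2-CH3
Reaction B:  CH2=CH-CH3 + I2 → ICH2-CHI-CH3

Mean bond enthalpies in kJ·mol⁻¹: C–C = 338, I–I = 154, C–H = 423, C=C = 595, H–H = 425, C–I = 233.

Reaction A:
  Bonds broken (reactants):
    C–C: 2 × 338 = 676
    C–H: 8 × 423 = 3384
    C=C: 1 × 595 = 595
    H–H: 1 × 425 = 425
    Σ(broken) = 5080 kJ
  Bonds formed (products):
    C–C: 3 × 338 = 1014
    C–H: 10 × 423 = 4230
    Σ(formed) = 5244 kJ
  ΔH_A = 5080 − 5244 = −164 kJ
Reaction B:
  Bonds broken (reactants):
    C–C: 1 × 338 = 338
    C–H: 6 × 423 = 2538
    C=C: 1 × 595 = 595
    I–I: 1 × 154 = 154
    Σ(broken) = 3625 kJ
  Bonds formed (products):
    C–C: 2 × 338 = 676
    C–H: 6 × 423 = 2538
    C–I: 2 × 233 = 466
    Σ(formed) = 3680 kJ
  ΔH_B = 3625 − 3680 = −55 kJ
ΔH_A − ΔH_B = −109 kJ, so reaction A has the more negative ΔH; |ΔH_A − ΔH_B| = 109 kJ.

Reaction A, by 109 kJ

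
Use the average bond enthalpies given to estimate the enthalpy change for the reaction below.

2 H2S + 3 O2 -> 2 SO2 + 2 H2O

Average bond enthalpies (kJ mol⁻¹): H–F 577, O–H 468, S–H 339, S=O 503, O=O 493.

Bonds broken (reactants):
  O=O: 3 × 493 = 1479
  S–H: 4 × 339 = 1356
  Σ(broken) = 2835 kJ
Bonds formed (products):
  O–H: 4 × 468 = 1872
  S=O: 4 × 503 = 2012
  Σ(formed) = 3884 kJ
ΔH = Σ(broken) − Σ(formed) = 2835 − 3884 = −1049 kJ

ΔH ≈ −1049 kJ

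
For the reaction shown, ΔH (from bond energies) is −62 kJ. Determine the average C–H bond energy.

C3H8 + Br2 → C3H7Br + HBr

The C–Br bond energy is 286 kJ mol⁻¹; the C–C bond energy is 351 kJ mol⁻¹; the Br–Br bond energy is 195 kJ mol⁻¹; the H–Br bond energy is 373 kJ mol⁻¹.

D(C–H) ≈ 402 kJ/mol

Let D be the C–H bond energy.
Σ(broken) = 1×195 + 2×351 + 8×D = 897 + 8D
Σ(formed) = 1×286 + 2×351 + 7×D + 1×373 = 1361 + 7D
ΔH = Σ(broken) − Σ(formed) = (897 + 8D) − (1361 + 7D) = −464 + D
Setting this equal to −62 kJ gives D = 402 kJ/mol.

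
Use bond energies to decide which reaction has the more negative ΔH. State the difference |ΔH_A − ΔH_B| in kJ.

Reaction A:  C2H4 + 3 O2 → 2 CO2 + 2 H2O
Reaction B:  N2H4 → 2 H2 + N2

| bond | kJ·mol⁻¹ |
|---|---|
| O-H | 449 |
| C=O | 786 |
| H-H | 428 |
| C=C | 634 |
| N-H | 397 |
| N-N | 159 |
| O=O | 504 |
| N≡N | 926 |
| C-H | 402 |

Reaction A, by 1151 kJ

Reaction A:
  Bonds broken (reactants):
    C-H: 4 × 402 = 1608
    C=C: 1 × 634 = 634
    O=O: 3 × 504 = 1512
    Σ(broken) = 3754 kJ
  Bonds formed (products):
    C=O: 4 × 786 = 3144
    O-H: 4 × 449 = 1796
    Σ(formed) = 4940 kJ
  ΔH_A = 3754 − 4940 = −1186 kJ
Reaction B:
  Bonds broken (reactants):
    N-H: 4 × 397 = 1588
    N-N: 1 × 159 = 159
    Σ(broken) = 1747 kJ
  Bonds formed (products):
    H-H: 2 × 428 = 856
    N≡N: 1 × 926 = 926
    Σ(formed) = 1782 kJ
  ΔH_B = 1747 − 1782 = −35 kJ
ΔH_A − ΔH_B = −1151 kJ, so reaction A has the more negative ΔH; |ΔH_A − ΔH_B| = 1151 kJ.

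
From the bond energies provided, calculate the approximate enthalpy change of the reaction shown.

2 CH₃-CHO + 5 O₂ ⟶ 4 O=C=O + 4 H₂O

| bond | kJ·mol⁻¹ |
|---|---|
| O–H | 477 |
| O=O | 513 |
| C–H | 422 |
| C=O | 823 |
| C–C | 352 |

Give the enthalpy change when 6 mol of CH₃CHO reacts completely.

ΔH = −6327 kJ

Bonds broken (reactants):
  C–C: 2 × 352 = 704
  C–H: 8 × 422 = 3376
  C=O: 2 × 823 = 1646
  O=O: 5 × 513 = 2565
  Σ(broken) = 8291 kJ
Bonds formed (products):
  C=O: 8 × 823 = 6584
  O–H: 8 × 477 = 3816
  Σ(formed) = 10400 kJ
ΔH = Σ(broken) − Σ(formed) = 8291 − 10400 = −2109 kJ
For 3× the reaction as written: 3 × (−2109) = −6327 kJ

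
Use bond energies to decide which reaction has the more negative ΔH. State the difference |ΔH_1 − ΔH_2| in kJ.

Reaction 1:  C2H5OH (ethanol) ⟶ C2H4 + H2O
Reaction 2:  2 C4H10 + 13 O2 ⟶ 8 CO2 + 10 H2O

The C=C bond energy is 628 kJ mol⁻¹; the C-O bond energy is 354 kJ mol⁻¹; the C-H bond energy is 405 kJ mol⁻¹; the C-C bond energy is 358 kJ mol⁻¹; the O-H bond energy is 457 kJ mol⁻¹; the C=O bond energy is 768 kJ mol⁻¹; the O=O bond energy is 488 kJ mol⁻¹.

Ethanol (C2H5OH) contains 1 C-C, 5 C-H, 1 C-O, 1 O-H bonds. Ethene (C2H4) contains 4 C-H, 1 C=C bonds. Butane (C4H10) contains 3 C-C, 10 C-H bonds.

Reaction 1:
  Bonds broken (reactants):
    C-C: 1 × 358 = 358
    C-H: 5 × 405 = 2025
    C-O: 1 × 354 = 354
    O-H: 1 × 457 = 457
    Σ(broken) = 3194 kJ
  Bonds formed (products):
    C-H: 4 × 405 = 1620
    C=C: 1 × 628 = 628
    O-H: 2 × 457 = 914
    Σ(formed) = 3162 kJ
  ΔH_1 = 3194 − 3162 = +32 kJ
Reaction 2:
  Bonds broken (reactants):
    C-C: 6 × 358 = 2148
    C-H: 20 × 405 = 8100
    O=O: 13 × 488 = 6344
    Σ(broken) = 16592 kJ
  Bonds formed (products):
    C=O: 16 × 768 = 12288
    O-H: 20 × 457 = 9140
    Σ(formed) = 21428 kJ
  ΔH_2 = 16592 − 21428 = −4836 kJ
ΔH_1 − ΔH_2 = +4868 kJ, so reaction 2 has the more negative ΔH; |ΔH_1 − ΔH_2| = 4868 kJ.

Reaction 2, by 4868 kJ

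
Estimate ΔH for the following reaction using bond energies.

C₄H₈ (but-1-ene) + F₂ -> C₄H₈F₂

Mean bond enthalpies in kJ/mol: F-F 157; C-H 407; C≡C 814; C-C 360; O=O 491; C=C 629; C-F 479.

Bonds broken (reactants):
  C-C: 2 × 360 = 720
  C-H: 8 × 407 = 3256
  C=C: 1 × 629 = 629
  F-F: 1 × 157 = 157
  Σ(broken) = 4762 kJ
Bonds formed (products):
  C-C: 3 × 360 = 1080
  C-F: 2 × 479 = 958
  C-H: 8 × 407 = 3256
  Σ(formed) = 5294 kJ
ΔH = Σ(broken) − Σ(formed) = 4762 − 5294 = −532 kJ

ΔH ≈ −532 kJ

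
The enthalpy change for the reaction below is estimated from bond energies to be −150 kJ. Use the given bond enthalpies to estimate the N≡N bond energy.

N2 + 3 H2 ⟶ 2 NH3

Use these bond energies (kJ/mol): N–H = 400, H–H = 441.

Let D be the N≡N bond energy.
Σ(broken) = 3×441 + 1×D = 1323 + D
Σ(formed) = 6×400 = 2400
ΔH = Σ(broken) − Σ(formed) = (1323 + D) − (2400) = −1077 + D
Setting this equal to −150 kJ gives D = 927 kJ/mol.

D(N≡N) ≈ 927 kJ/mol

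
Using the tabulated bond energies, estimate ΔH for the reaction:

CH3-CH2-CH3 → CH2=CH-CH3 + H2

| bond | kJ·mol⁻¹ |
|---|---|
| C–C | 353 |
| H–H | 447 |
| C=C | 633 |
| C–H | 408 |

Bonds broken (reactants):
  C–C: 2 × 353 = 706
  C–H: 8 × 408 = 3264
  Σ(broken) = 3970 kJ
Bonds formed (products):
  C–C: 1 × 353 = 353
  C–H: 6 × 408 = 2448
  C=C: 1 × 633 = 633
  H–H: 1 × 447 = 447
  Σ(formed) = 3881 kJ
ΔH = Σ(broken) − Σ(formed) = 3970 − 3881 = +89 kJ

ΔH ≈ +89 kJ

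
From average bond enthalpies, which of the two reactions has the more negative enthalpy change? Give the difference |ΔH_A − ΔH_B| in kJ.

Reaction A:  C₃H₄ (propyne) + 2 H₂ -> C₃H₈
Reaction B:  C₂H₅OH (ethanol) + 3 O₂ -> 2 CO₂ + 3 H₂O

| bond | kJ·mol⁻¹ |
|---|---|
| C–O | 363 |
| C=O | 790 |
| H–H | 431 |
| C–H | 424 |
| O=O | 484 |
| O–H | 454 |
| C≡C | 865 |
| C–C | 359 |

Reaction B, by 808 kJ

Reaction A:
  Bonds broken (reactants):
    C≡C: 1 × 865 = 865
    C–C: 1 × 359 = 359
    C–H: 4 × 424 = 1696
    H–H: 2 × 431 = 862
    Σ(broken) = 3782 kJ
  Bonds formed (products):
    C–C: 2 × 359 = 718
    C–H: 8 × 424 = 3392
    Σ(formed) = 4110 kJ
  ΔH_A = 3782 − 4110 = −328 kJ
Reaction B:
  Bonds broken (reactants):
    C–C: 1 × 359 = 359
    C–H: 5 × 424 = 2120
    C–O: 1 × 363 = 363
    O–H: 1 × 454 = 454
    O=O: 3 × 484 = 1452
    Σ(broken) = 4748 kJ
  Bonds formed (products):
    C=O: 4 × 790 = 3160
    O–H: 6 × 454 = 2724
    Σ(formed) = 5884 kJ
  ΔH_B = 4748 − 5884 = −1136 kJ
ΔH_A − ΔH_B = +808 kJ, so reaction B has the more negative ΔH; |ΔH_A − ΔH_B| = 808 kJ.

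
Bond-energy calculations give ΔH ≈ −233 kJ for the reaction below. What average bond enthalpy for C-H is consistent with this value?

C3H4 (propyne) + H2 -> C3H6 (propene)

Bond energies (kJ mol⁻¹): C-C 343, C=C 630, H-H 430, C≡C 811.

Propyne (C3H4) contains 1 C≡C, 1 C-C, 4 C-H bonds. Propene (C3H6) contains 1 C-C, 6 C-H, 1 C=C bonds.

D(C-H) ≈ 422 kJ/mol

Let D be the C-H bond energy.
Σ(broken) = 1×811 + 1×343 + 4×D + 1×430 = 1584 + 4D
Σ(formed) = 1×343 + 6×D + 1×630 = 973 + 6D
ΔH = Σ(broken) − Σ(formed) = (1584 + 4D) − (973 + 6D) = +611 − 2D
Setting this equal to −233 kJ gives 2D = 844, so D = 422 kJ/mol.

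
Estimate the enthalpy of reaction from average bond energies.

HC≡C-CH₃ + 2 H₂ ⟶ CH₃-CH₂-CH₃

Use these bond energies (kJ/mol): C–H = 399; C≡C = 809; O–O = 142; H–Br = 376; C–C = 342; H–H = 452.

ΔH ≈ −225 kJ

Bonds broken (reactants):
  C≡C: 1 × 809 = 809
  C–C: 1 × 342 = 342
  C–H: 4 × 399 = 1596
  H–H: 2 × 452 = 904
  Σ(broken) = 3651 kJ
Bonds formed (products):
  C–C: 2 × 342 = 684
  C–H: 8 × 399 = 3192
  Σ(formed) = 3876 kJ
ΔH = Σ(broken) − Σ(formed) = 3651 − 3876 = −225 kJ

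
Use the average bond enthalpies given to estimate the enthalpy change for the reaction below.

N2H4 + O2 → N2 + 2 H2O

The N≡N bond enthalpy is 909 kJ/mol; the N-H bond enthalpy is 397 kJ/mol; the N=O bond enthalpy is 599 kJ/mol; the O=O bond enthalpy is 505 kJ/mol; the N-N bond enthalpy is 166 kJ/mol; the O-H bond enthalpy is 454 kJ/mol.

ΔH ≈ −466 kJ

Bonds broken (reactants):
  N-H: 4 × 397 = 1588
  N-N: 1 × 166 = 166
  O=O: 1 × 505 = 505
  Σ(broken) = 2259 kJ
Bonds formed (products):
  N≡N: 1 × 909 = 909
  O-H: 4 × 454 = 1816
  Σ(formed) = 2725 kJ
ΔH = Σ(broken) − Σ(formed) = 2259 − 2725 = −466 kJ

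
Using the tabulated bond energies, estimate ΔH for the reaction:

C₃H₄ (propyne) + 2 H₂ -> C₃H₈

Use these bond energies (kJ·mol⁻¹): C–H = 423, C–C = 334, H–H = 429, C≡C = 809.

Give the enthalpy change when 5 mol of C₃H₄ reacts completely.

Bonds broken (reactants):
  C≡C: 1 × 809 = 809
  C–C: 1 × 334 = 334
  C–H: 4 × 423 = 1692
  H–H: 2 × 429 = 858
  Σ(broken) = 3693 kJ
Bonds formed (products):
  C–C: 2 × 334 = 668
  C–H: 8 × 423 = 3384
  Σ(formed) = 4052 kJ
ΔH = Σ(broken) − Σ(formed) = 3693 − 4052 = −359 kJ
For 5× the reaction as written: 5 × (−359) = −1795 kJ

ΔH = −1795 kJ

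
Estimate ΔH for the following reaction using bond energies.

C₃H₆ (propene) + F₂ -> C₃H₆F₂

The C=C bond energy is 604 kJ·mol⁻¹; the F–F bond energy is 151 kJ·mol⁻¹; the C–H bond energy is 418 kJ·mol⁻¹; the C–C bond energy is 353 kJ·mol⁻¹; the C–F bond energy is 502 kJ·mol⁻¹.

Bonds broken (reactants):
  C–C: 1 × 353 = 353
  C–H: 6 × 418 = 2508
  C=C: 1 × 604 = 604
  F–F: 1 × 151 = 151
  Σ(broken) = 3616 kJ
Bonds formed (products):
  C–C: 2 × 353 = 706
  C–F: 2 × 502 = 1004
  C–H: 6 × 418 = 2508
  Σ(formed) = 4218 kJ
ΔH = Σ(broken) − Σ(formed) = 3616 − 4218 = −602 kJ

ΔH ≈ −602 kJ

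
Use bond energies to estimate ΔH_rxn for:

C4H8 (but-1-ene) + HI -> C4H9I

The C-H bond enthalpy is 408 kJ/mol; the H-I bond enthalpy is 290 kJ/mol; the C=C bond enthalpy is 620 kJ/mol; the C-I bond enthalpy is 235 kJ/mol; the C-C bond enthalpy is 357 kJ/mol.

ΔH ≈ −90 kJ

Bonds broken (reactants):
  C-C: 2 × 357 = 714
  C-H: 8 × 408 = 3264
  C=C: 1 × 620 = 620
  H-I: 1 × 290 = 290
  Σ(broken) = 4888 kJ
Bonds formed (products):
  C-C: 3 × 357 = 1071
  C-H: 9 × 408 = 3672
  C-I: 1 × 235 = 235
  Σ(formed) = 4978 kJ
ΔH = Σ(broken) − Σ(formed) = 4888 − 4978 = −90 kJ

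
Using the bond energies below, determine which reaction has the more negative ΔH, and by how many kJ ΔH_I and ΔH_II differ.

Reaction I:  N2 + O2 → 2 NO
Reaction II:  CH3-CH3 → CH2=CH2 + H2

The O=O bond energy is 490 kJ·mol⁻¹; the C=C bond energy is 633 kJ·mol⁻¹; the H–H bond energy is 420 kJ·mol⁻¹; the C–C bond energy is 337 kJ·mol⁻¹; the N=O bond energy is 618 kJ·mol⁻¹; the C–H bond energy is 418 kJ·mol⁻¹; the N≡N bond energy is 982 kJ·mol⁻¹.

Reaction II, by 116 kJ

Reaction I:
  Bonds broken (reactants):
    N≡N: 1 × 982 = 982
    O=O: 1 × 490 = 490
    Σ(broken) = 1472 kJ
  Bonds formed (products):
    N=O: 2 × 618 = 1236
    Σ(formed) = 1236 kJ
  ΔH_I = 1472 − 1236 = +236 kJ
Reaction II:
  Bonds broken (reactants):
    C–C: 1 × 337 = 337
    C–H: 6 × 418 = 2508
    Σ(broken) = 2845 kJ
  Bonds formed (products):
    C–H: 4 × 418 = 1672
    C=C: 1 × 633 = 633
    H–H: 1 × 420 = 420
    Σ(formed) = 2725 kJ
  ΔH_II = 2845 − 2725 = +120 kJ
ΔH_I − ΔH_II = +116 kJ, so reaction II has the more negative ΔH; |ΔH_I − ΔH_II| = 116 kJ.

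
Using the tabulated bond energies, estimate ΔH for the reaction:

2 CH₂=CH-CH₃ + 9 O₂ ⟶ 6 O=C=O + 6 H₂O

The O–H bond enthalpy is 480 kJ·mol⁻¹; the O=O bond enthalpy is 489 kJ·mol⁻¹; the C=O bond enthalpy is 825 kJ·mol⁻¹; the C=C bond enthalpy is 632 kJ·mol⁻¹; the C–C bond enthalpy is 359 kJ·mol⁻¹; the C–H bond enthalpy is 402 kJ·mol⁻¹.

ΔH ≈ −4453 kJ

Bonds broken (reactants):
  C–C: 2 × 359 = 718
  C–H: 12 × 402 = 4824
  C=C: 2 × 632 = 1264
  O=O: 9 × 489 = 4401
  Σ(broken) = 11207 kJ
Bonds formed (products):
  C=O: 12 × 825 = 9900
  O–H: 12 × 480 = 5760
  Σ(formed) = 15660 kJ
ΔH = Σ(broken) − Σ(formed) = 11207 − 15660 = −4453 kJ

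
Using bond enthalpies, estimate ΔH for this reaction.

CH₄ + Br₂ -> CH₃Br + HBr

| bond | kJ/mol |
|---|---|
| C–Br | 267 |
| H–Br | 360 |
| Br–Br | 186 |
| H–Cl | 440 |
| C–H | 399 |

Bonds broken (reactants):
  Br–Br: 1 × 186 = 186
  C–H: 4 × 399 = 1596
  Σ(broken) = 1782 kJ
Bonds formed (products):
  C–Br: 1 × 267 = 267
  C–H: 3 × 399 = 1197
  H–Br: 1 × 360 = 360
  Σ(formed) = 1824 kJ
ΔH = Σ(broken) − Σ(formed) = 1782 − 1824 = −42 kJ

ΔH ≈ −42 kJ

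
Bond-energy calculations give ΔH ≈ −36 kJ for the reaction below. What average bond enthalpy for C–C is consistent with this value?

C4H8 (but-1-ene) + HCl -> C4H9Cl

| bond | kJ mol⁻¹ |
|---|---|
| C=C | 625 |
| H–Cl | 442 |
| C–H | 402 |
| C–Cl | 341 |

Let D be the C–C bond energy.
Σ(broken) = 2×D + 8×402 + 1×625 + 1×442 = 4283 + 2D
Σ(formed) = 3×D + 1×341 + 9×402 = 3959 + 3D
ΔH = Σ(broken) − Σ(formed) = (4283 + 2D) − (3959 + 3D) = +324 − D
Setting this equal to −36 kJ gives D = 360 kJ/mol.

D(C–C) ≈ 360 kJ/mol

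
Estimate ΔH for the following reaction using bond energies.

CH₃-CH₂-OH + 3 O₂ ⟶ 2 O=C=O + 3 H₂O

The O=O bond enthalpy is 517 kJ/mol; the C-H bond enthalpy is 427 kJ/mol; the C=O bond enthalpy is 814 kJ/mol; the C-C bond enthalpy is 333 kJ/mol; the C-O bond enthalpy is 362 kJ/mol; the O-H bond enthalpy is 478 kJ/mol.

Bonds broken (reactants):
  C-C: 1 × 333 = 333
  C-H: 5 × 427 = 2135
  C-O: 1 × 362 = 362
  O-H: 1 × 478 = 478
  O=O: 3 × 517 = 1551
  Σ(broken) = 4859 kJ
Bonds formed (products):
  C=O: 4 × 814 = 3256
  O-H: 6 × 478 = 2868
  Σ(formed) = 6124 kJ
ΔH = Σ(broken) − Σ(formed) = 4859 − 6124 = −1265 kJ

ΔH ≈ −1265 kJ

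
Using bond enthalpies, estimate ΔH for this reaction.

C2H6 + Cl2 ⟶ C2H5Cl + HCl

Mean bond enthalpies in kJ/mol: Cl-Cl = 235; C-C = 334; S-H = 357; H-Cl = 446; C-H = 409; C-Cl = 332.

ΔH ≈ −134 kJ

Bonds broken (reactants):
  C-C: 1 × 334 = 334
  C-H: 6 × 409 = 2454
  Cl-Cl: 1 × 235 = 235
  Σ(broken) = 3023 kJ
Bonds formed (products):
  C-C: 1 × 334 = 334
  C-Cl: 1 × 332 = 332
  C-H: 5 × 409 = 2045
  H-Cl: 1 × 446 = 446
  Σ(formed) = 3157 kJ
ΔH = Σ(broken) − Σ(formed) = 3023 − 3157 = −134 kJ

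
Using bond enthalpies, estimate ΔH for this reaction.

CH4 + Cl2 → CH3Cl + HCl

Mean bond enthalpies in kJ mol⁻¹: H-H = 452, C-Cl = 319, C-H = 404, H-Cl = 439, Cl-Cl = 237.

Bonds broken (reactants):
  C-H: 4 × 404 = 1616
  Cl-Cl: 1 × 237 = 237
  Σ(broken) = 1853 kJ
Bonds formed (products):
  C-Cl: 1 × 319 = 319
  C-H: 3 × 404 = 1212
  H-Cl: 1 × 439 = 439
  Σ(formed) = 1970 kJ
ΔH = Σ(broken) − Σ(formed) = 1853 − 1970 = −117 kJ

ΔH ≈ −117 kJ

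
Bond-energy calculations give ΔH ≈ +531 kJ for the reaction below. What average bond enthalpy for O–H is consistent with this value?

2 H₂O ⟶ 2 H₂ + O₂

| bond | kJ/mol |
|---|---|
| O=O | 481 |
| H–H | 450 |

D(O–H) ≈ 478 kJ/mol

Let D be the O–H bond energy.
Σ(broken) = 4×D = 4D
Σ(formed) = 2×450 + 1×481 = 1381
ΔH = Σ(broken) − Σ(formed) = (4D) − (1381) = −1381 + 4D
Setting this equal to +531 kJ gives 4D = 1912, so D = 478 kJ/mol.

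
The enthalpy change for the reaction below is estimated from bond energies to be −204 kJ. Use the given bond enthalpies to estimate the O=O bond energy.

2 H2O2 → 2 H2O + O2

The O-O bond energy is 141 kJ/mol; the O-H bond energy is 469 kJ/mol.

Let D be the O=O bond energy.
Σ(broken) = 4×469 + 2×141 = 2158
Σ(formed) = 4×469 + 1×D = 1876 + D
ΔH = Σ(broken) − Σ(formed) = (2158) − (1876 + D) = +282 − D
Setting this equal to −204 kJ gives D = 486 kJ/mol.

D(O=O) ≈ 486 kJ/mol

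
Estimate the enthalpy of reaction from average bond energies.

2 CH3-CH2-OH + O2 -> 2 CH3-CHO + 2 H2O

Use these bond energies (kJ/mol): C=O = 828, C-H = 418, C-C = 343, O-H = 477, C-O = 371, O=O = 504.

ΔH ≈ −528 kJ

Bonds broken (reactants):
  C-C: 2 × 343 = 686
  C-H: 10 × 418 = 4180
  C-O: 2 × 371 = 742
  O-H: 2 × 477 = 954
  O=O: 1 × 504 = 504
  Σ(broken) = 7066 kJ
Bonds formed (products):
  C-C: 2 × 343 = 686
  C-H: 8 × 418 = 3344
  C=O: 2 × 828 = 1656
  O-H: 4 × 477 = 1908
  Σ(formed) = 7594 kJ
ΔH = Σ(broken) − Σ(formed) = 7066 − 7594 = −528 kJ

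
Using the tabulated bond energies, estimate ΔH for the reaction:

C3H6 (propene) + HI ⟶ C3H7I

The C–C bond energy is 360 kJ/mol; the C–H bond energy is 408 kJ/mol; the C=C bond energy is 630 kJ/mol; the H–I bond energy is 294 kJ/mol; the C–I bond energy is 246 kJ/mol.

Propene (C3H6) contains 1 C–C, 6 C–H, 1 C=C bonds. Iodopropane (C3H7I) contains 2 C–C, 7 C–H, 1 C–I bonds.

ΔH ≈ −90 kJ

Bonds broken (reactants):
  C–C: 1 × 360 = 360
  C–H: 6 × 408 = 2448
  C=C: 1 × 630 = 630
  H–I: 1 × 294 = 294
  Σ(broken) = 3732 kJ
Bonds formed (products):
  C–C: 2 × 360 = 720
  C–H: 7 × 408 = 2856
  C–I: 1 × 246 = 246
  Σ(formed) = 3822 kJ
ΔH = Σ(broken) − Σ(formed) = 3732 − 3822 = −90 kJ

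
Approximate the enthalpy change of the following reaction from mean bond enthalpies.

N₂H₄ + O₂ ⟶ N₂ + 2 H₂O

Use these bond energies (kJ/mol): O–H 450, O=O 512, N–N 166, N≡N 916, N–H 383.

Bonds broken (reactants):
  N–H: 4 × 383 = 1532
  N–N: 1 × 166 = 166
  O=O: 1 × 512 = 512
  Σ(broken) = 2210 kJ
Bonds formed (products):
  N≡N: 1 × 916 = 916
  O–H: 4 × 450 = 1800
  Σ(formed) = 2716 kJ
ΔH = Σ(broken) − Σ(formed) = 2210 − 2716 = −506 kJ

ΔH ≈ −506 kJ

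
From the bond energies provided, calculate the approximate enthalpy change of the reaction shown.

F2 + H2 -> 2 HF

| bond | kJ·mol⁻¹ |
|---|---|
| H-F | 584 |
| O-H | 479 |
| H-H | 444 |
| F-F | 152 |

ΔH ≈ −572 kJ

Bonds broken (reactants):
  F-F: 1 × 152 = 152
  H-H: 1 × 444 = 444
  Σ(broken) = 596 kJ
Bonds formed (products):
  H-F: 2 × 584 = 1168
  Σ(formed) = 1168 kJ
ΔH = Σ(broken) − Σ(formed) = 596 − 1168 = −572 kJ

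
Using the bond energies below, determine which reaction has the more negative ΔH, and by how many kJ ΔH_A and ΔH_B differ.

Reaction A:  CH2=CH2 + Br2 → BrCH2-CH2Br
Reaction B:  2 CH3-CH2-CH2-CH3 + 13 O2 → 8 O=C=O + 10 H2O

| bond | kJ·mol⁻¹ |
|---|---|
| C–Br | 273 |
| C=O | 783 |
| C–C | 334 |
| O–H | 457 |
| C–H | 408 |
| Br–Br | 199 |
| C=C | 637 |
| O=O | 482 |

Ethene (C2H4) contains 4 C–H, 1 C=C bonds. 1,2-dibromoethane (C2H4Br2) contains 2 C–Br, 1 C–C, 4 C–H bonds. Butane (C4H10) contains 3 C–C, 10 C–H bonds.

Reaction A:
  Bonds broken (reactants):
    Br–Br: 1 × 199 = 199
    C–H: 4 × 408 = 1632
    C=C: 1 × 637 = 637
    Σ(broken) = 2468 kJ
  Bonds formed (products):
    C–Br: 2 × 273 = 546
    C–C: 1 × 334 = 334
    C–H: 4 × 408 = 1632
    Σ(formed) = 2512 kJ
  ΔH_A = 2468 − 2512 = −44 kJ
Reaction B:
  Bonds broken (reactants):
    C–C: 6 × 334 = 2004
    C–H: 20 × 408 = 8160
    O=O: 13 × 482 = 6266
    Σ(broken) = 16430 kJ
  Bonds formed (products):
    C=O: 16 × 783 = 12528
    O–H: 20 × 457 = 9140
    Σ(formed) = 21668 kJ
  ΔH_B = 16430 − 21668 = −5238 kJ
ΔH_A − ΔH_B = +5194 kJ, so reaction B has the more negative ΔH; |ΔH_A − ΔH_B| = 5194 kJ.

Reaction B, by 5194 kJ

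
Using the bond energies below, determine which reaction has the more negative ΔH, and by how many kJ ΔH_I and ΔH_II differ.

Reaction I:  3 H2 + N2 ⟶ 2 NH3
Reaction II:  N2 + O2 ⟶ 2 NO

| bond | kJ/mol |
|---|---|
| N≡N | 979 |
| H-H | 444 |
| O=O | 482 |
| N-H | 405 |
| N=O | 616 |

Reaction I:
  Bonds broken (reactants):
    H-H: 3 × 444 = 1332
    N≡N: 1 × 979 = 979
    Σ(broken) = 2311 kJ
  Bonds formed (products):
    N-H: 6 × 405 = 2430
    Σ(formed) = 2430 kJ
  ΔH_I = 2311 − 2430 = −119 kJ
Reaction II:
  Bonds broken (reactants):
    N≡N: 1 × 979 = 979
    O=O: 1 × 482 = 482
    Σ(broken) = 1461 kJ
  Bonds formed (products):
    N=O: 2 × 616 = 1232
    Σ(formed) = 1232 kJ
  ΔH_II = 1461 − 1232 = +229 kJ
ΔH_I − ΔH_II = −348 kJ, so reaction I has the more negative ΔH; |ΔH_I − ΔH_II| = 348 kJ.

Reaction I, by 348 kJ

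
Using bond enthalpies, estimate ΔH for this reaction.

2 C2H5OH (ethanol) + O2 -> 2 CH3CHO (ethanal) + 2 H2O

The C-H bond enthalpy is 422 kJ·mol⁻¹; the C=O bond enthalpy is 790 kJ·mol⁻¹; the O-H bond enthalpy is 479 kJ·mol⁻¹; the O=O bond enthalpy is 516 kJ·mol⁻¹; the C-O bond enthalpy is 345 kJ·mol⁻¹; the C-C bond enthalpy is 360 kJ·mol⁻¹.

Bonds broken (reactants):
  C-C: 2 × 360 = 720
  C-H: 10 × 422 = 4220
  C-O: 2 × 345 = 690
  O-H: 2 × 479 = 958
  O=O: 1 × 516 = 516
  Σ(broken) = 7104 kJ
Bonds formed (products):
  C-C: 2 × 360 = 720
  C-H: 8 × 422 = 3376
  C=O: 2 × 790 = 1580
  O-H: 4 × 479 = 1916
  Σ(formed) = 7592 kJ
ΔH = Σ(broken) − Σ(formed) = 7104 − 7592 = −488 kJ

ΔH ≈ −488 kJ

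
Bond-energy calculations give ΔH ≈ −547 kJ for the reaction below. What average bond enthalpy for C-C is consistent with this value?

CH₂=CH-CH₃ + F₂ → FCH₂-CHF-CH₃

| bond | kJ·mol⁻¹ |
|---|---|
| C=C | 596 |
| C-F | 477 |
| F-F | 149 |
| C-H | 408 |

D(C-C) ≈ 338 kJ/mol

Let D be the C-C bond energy.
Σ(broken) = 1×D + 6×408 + 1×596 + 1×149 = 3193 + D
Σ(formed) = 2×D + 2×477 + 6×408 = 3402 + 2D
ΔH = Σ(broken) − Σ(formed) = (3193 + D) − (3402 + 2D) = −209 − D
Setting this equal to −547 kJ gives D = 338 kJ/mol.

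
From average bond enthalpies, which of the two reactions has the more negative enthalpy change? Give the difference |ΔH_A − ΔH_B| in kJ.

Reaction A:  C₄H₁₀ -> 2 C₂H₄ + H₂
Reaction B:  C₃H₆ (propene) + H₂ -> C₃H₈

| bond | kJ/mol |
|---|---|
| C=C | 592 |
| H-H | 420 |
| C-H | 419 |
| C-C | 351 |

Reaction B, by 464 kJ

Reaction A:
  Bonds broken (reactants):
    C-C: 3 × 351 = 1053
    C-H: 10 × 419 = 4190
    Σ(broken) = 5243 kJ
  Bonds formed (products):
    C-H: 8 × 419 = 3352
    C=C: 2 × 592 = 1184
    H-H: 1 × 420 = 420
    Σ(formed) = 4956 kJ
  ΔH_A = 5243 − 4956 = +287 kJ
Reaction B:
  Bonds broken (reactants):
    C-C: 1 × 351 = 351
    C-H: 6 × 419 = 2514
    C=C: 1 × 592 = 592
    H-H: 1 × 420 = 420
    Σ(broken) = 3877 kJ
  Bonds formed (products):
    C-C: 2 × 351 = 702
    C-H: 8 × 419 = 3352
    Σ(formed) = 4054 kJ
  ΔH_B = 3877 − 4054 = −177 kJ
ΔH_A − ΔH_B = +464 kJ, so reaction B has the more negative ΔH; |ΔH_A − ΔH_B| = 464 kJ.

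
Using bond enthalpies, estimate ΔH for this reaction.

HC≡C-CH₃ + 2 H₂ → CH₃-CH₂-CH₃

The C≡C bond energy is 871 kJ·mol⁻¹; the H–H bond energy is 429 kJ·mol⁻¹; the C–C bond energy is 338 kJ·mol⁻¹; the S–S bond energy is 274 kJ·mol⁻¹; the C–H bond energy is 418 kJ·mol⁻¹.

Bonds broken (reactants):
  C≡C: 1 × 871 = 871
  C–C: 1 × 338 = 338
  C–H: 4 × 418 = 1672
  H–H: 2 × 429 = 858
  Σ(broken) = 3739 kJ
Bonds formed (products):
  C–C: 2 × 338 = 676
  C–H: 8 × 418 = 3344
  Σ(formed) = 4020 kJ
ΔH = Σ(broken) − Σ(formed) = 3739 − 4020 = −281 kJ

ΔH ≈ −281 kJ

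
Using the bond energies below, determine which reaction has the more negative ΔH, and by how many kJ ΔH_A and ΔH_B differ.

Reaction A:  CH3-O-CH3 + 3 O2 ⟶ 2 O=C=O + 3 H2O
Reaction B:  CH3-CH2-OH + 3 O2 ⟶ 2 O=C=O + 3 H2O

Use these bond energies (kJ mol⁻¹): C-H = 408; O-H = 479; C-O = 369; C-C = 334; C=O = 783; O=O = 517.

Reaction A, by 36 kJ

Reaction A:
  Bonds broken (reactants):
    C-H: 6 × 408 = 2448
    C-O: 2 × 369 = 738
    O=O: 3 × 517 = 1551
    Σ(broken) = 4737 kJ
  Bonds formed (products):
    C=O: 4 × 783 = 3132
    O-H: 6 × 479 = 2874
    Σ(formed) = 6006 kJ
  ΔH_A = 4737 − 6006 = −1269 kJ
Reaction B:
  Bonds broken (reactants):
    C-C: 1 × 334 = 334
    C-H: 5 × 408 = 2040
    C-O: 1 × 369 = 369
    O-H: 1 × 479 = 479
    O=O: 3 × 517 = 1551
    Σ(broken) = 4773 kJ
  Bonds formed (products):
    C=O: 4 × 783 = 3132
    O-H: 6 × 479 = 2874
    Σ(formed) = 6006 kJ
  ΔH_B = 4773 − 6006 = −1233 kJ
ΔH_A − ΔH_B = −36 kJ, so reaction A has the more negative ΔH; |ΔH_A − ΔH_B| = 36 kJ.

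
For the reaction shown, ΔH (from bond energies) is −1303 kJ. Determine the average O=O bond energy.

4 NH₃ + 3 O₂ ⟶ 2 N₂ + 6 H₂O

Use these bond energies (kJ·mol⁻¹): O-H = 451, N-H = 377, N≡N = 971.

Let D be the O=O bond energy.
Σ(broken) = 12×377 + 3×D = 4524 + 3D
Σ(formed) = 2×971 + 12×451 = 7354
ΔH = Σ(broken) − Σ(formed) = (4524 + 3D) − (7354) = −2830 + 3D
Setting this equal to −1303 kJ gives 3D = 1527, so D = 509 kJ/mol.

D(O=O) ≈ 509 kJ/mol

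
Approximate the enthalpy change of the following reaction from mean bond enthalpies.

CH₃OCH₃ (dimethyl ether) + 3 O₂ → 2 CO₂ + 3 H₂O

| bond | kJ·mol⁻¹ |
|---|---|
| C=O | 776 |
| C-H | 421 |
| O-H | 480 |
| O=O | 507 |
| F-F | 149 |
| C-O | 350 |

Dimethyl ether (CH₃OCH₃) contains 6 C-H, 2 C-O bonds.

ΔH ≈ −1237 kJ

Bonds broken (reactants):
  C-H: 6 × 421 = 2526
  C-O: 2 × 350 = 700
  O=O: 3 × 507 = 1521
  Σ(broken) = 4747 kJ
Bonds formed (products):
  C=O: 4 × 776 = 3104
  O-H: 6 × 480 = 2880
  Σ(formed) = 5984 kJ
ΔH = Σ(broken) − Σ(formed) = 4747 − 5984 = −1237 kJ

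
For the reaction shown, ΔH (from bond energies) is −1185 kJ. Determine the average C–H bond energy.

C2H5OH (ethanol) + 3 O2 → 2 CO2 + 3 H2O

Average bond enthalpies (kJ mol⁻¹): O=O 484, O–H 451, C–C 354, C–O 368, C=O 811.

Let D be the C–H bond energy.
Σ(broken) = 1×354 + 5×D + 1×368 + 1×451 + 3×484 = 2625 + 5D
Σ(formed) = 4×811 + 6×451 = 5950
ΔH = Σ(broken) − Σ(formed) = (2625 + 5D) − (5950) = −3325 + 5D
Setting this equal to −1185 kJ gives 5D = 2140, so D = 428 kJ/mol.

D(C–H) ≈ 428 kJ/mol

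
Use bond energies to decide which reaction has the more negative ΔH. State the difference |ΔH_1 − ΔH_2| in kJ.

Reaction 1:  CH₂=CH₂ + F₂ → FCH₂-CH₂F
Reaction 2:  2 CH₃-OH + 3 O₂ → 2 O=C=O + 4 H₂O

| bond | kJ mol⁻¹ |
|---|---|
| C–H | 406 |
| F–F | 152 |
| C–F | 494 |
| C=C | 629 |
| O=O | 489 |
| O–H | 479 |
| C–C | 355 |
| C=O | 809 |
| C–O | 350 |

Reaction 1:
  Bonds broken (reactants):
    C–H: 4 × 406 = 1624
    C=C: 1 × 629 = 629
    F–F: 1 × 152 = 152
    Σ(broken) = 2405 kJ
  Bonds formed (products):
    C–C: 1 × 355 = 355
    C–F: 2 × 494 = 988
    C–H: 4 × 406 = 1624
    Σ(formed) = 2967 kJ
  ΔH_1 = 2405 − 2967 = −562 kJ
Reaction 2:
  Bonds broken (reactants):
    C–H: 6 × 406 = 2436
    C–O: 2 × 350 = 700
    O–H: 2 × 479 = 958
    O=O: 3 × 489 = 1467
    Σ(broken) = 5561 kJ
  Bonds formed (products):
    C=O: 4 × 809 = 3236
    O–H: 8 × 479 = 3832
    Σ(formed) = 7068 kJ
  ΔH_2 = 5561 − 7068 = −1507 kJ
ΔH_1 − ΔH_2 = +945 kJ, so reaction 2 has the more negative ΔH; |ΔH_1 − ΔH_2| = 945 kJ.

Reaction 2, by 945 kJ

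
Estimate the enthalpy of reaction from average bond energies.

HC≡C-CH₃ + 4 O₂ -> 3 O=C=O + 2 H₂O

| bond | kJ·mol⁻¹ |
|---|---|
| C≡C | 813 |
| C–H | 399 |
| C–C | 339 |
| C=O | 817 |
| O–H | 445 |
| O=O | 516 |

Bonds broken (reactants):
  C≡C: 1 × 813 = 813
  C–C: 1 × 339 = 339
  C–H: 4 × 399 = 1596
  O=O: 4 × 516 = 2064
  Σ(broken) = 4812 kJ
Bonds formed (products):
  C=O: 6 × 817 = 4902
  O–H: 4 × 445 = 1780
  Σ(formed) = 6682 kJ
ΔH = Σ(broken) − Σ(formed) = 4812 − 6682 = −1870 kJ

ΔH ≈ −1870 kJ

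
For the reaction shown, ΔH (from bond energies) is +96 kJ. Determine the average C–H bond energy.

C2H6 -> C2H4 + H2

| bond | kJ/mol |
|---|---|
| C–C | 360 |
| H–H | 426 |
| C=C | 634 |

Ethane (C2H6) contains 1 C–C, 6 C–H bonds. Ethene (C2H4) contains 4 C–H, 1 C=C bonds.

Let D be the C–H bond energy.
Σ(broken) = 1×360 + 6×D = 360 + 6D
Σ(formed) = 4×D + 1×634 + 1×426 = 1060 + 4D
ΔH = Σ(broken) − Σ(formed) = (360 + 6D) − (1060 + 4D) = −700 + 2D
Setting this equal to +96 kJ gives 2D = 796, so D = 398 kJ/mol.

D(C–H) ≈ 398 kJ/mol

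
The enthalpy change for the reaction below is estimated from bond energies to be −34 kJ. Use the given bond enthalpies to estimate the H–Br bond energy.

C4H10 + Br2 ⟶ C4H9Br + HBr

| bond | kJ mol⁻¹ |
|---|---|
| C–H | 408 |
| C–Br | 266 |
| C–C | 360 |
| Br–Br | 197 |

Let D be the H–Br bond energy.
Σ(broken) = 1×197 + 3×360 + 10×408 = 5357
Σ(formed) = 1×266 + 3×360 + 9×408 + 1×D = 5018 + D
ΔH = Σ(broken) − Σ(formed) = (5357) − (5018 + D) = +339 − D
Setting this equal to −34 kJ gives D = 373 kJ/mol.

D(H–Br) ≈ 373 kJ/mol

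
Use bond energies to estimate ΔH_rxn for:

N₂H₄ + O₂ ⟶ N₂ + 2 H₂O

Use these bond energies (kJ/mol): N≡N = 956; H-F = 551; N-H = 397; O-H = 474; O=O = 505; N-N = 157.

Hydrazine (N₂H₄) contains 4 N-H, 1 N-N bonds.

Bonds broken (reactants):
  N-H: 4 × 397 = 1588
  N-N: 1 × 157 = 157
  O=O: 1 × 505 = 505
  Σ(broken) = 2250 kJ
Bonds formed (products):
  N≡N: 1 × 956 = 956
  O-H: 4 × 474 = 1896
  Σ(formed) = 2852 kJ
ΔH = Σ(broken) − Σ(formed) = 2250 − 2852 = −602 kJ

ΔH ≈ −602 kJ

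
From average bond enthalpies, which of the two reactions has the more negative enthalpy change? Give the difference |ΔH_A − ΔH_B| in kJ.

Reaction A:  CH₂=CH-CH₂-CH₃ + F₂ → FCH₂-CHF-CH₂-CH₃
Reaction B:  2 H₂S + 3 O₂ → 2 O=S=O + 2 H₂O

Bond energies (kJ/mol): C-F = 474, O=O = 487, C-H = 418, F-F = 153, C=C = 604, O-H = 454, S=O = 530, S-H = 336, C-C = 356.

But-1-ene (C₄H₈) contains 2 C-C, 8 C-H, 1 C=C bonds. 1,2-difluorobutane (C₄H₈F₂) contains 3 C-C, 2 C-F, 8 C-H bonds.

Reaction A:
  Bonds broken (reactants):
    C-C: 2 × 356 = 712
    C-H: 8 × 418 = 3344
    C=C: 1 × 604 = 604
    F-F: 1 × 153 = 153
    Σ(broken) = 4813 kJ
  Bonds formed (products):
    C-C: 3 × 356 = 1068
    C-F: 2 × 474 = 948
    C-H: 8 × 418 = 3344
    Σ(formed) = 5360 kJ
  ΔH_A = 4813 − 5360 = −547 kJ
Reaction B:
  Bonds broken (reactants):
    O=O: 3 × 487 = 1461
    S-H: 4 × 336 = 1344
    Σ(broken) = 2805 kJ
  Bonds formed (products):
    O-H: 4 × 454 = 1816
    S=O: 4 × 530 = 2120
    Σ(formed) = 3936 kJ
  ΔH_B = 2805 − 3936 = −1131 kJ
ΔH_A − ΔH_B = +584 kJ, so reaction B has the more negative ΔH; |ΔH_A − ΔH_B| = 584 kJ.

Reaction B, by 584 kJ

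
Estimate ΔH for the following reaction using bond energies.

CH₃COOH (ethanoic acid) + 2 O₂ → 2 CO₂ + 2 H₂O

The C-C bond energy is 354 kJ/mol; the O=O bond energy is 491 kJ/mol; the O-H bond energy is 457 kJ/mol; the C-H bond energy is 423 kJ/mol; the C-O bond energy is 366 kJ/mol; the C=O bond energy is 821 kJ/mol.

Bonds broken (reactants):
  C-C: 1 × 354 = 354
  C-H: 3 × 423 = 1269
  C-O: 1 × 366 = 366
  C=O: 1 × 821 = 821
  O-H: 1 × 457 = 457
  O=O: 2 × 491 = 982
  Σ(broken) = 4249 kJ
Bonds formed (products):
  C=O: 4 × 821 = 3284
  O-H: 4 × 457 = 1828
  Σ(formed) = 5112 kJ
ΔH = Σ(broken) − Σ(formed) = 4249 − 5112 = −863 kJ

ΔH ≈ −863 kJ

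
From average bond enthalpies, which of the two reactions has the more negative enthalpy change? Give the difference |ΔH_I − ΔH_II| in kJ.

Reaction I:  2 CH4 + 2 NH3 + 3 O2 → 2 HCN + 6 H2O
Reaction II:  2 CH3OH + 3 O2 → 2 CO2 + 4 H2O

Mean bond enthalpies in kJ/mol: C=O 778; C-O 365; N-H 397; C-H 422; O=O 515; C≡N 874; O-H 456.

Reaction II, by 280 kJ

Reaction I:
  Bonds broken (reactants):
    C-H: 8 × 422 = 3376
    N-H: 6 × 397 = 2382
    O=O: 3 × 515 = 1545
    Σ(broken) = 7303 kJ
  Bonds formed (products):
    C≡N: 2 × 874 = 1748
    C-H: 2 × 422 = 844
    O-H: 12 × 456 = 5472
    Σ(formed) = 8064 kJ
  ΔH_I = 7303 − 8064 = −761 kJ
Reaction II:
  Bonds broken (reactants):
    C-H: 6 × 422 = 2532
    C-O: 2 × 365 = 730
    O-H: 2 × 456 = 912
    O=O: 3 × 515 = 1545
    Σ(broken) = 5719 kJ
  Bonds formed (products):
    C=O: 4 × 778 = 3112
    O-H: 8 × 456 = 3648
    Σ(formed) = 6760 kJ
  ΔH_II = 5719 − 6760 = −1041 kJ
ΔH_I − ΔH_II = +280 kJ, so reaction II has the more negative ΔH; |ΔH_I − ΔH_II| = 280 kJ.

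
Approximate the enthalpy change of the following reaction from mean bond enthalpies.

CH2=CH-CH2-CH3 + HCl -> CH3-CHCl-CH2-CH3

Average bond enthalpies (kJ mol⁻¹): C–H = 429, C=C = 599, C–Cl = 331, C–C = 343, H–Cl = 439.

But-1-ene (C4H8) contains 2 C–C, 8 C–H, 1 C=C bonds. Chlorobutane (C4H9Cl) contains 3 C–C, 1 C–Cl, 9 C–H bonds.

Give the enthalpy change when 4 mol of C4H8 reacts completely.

ΔH = −260 kJ

Bonds broken (reactants):
  C–C: 2 × 343 = 686
  C–H: 8 × 429 = 3432
  C=C: 1 × 599 = 599
  H–Cl: 1 × 439 = 439
  Σ(broken) = 5156 kJ
Bonds formed (products):
  C–C: 3 × 343 = 1029
  C–Cl: 1 × 331 = 331
  C–H: 9 × 429 = 3861
  Σ(formed) = 5221 kJ
ΔH = Σ(broken) − Σ(formed) = 5156 − 5221 = −65 kJ
For 4× the reaction as written: 4 × (−65) = −260 kJ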